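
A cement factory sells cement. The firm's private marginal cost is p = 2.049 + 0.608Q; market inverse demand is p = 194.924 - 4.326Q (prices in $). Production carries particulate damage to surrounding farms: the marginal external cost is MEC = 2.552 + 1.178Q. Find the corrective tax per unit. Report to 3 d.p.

Social marginal cost = private MC + MEC = 4.601 + 1.786Q.
Set SMC = demand: 4.601 + 1.786Q = 194.924 - 4.326Q → Q* = 31.1392.
The Pigouvian tax equals MEC at Q*: 2.552 + 1.178×31.1392 = 39.2340.

tax = $39.234 per unit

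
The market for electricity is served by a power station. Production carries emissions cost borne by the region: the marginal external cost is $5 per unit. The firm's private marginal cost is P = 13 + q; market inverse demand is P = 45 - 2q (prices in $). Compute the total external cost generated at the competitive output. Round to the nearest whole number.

$53

Market equilibrium (private): 13 + q = 45 - 2q → q_m = 10.6667.
Total external cost = MEC × q_m = 5 × 10.6667 = 53.3335.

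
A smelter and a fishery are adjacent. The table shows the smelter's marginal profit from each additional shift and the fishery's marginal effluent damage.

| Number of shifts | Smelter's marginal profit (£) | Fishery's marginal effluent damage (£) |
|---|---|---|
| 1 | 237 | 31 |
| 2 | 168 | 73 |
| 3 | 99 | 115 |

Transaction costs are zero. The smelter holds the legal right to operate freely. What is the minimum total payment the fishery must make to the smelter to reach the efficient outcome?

£99

Left alone the smelter would choose level 3 (marginal profit stays positive).
Efficient level: k* = 2 (marginal profit ≥ marginal effluent damage through 2).
The fishery must at least cover the smelter's forgone profit from cutting 3→2: 99 = 99.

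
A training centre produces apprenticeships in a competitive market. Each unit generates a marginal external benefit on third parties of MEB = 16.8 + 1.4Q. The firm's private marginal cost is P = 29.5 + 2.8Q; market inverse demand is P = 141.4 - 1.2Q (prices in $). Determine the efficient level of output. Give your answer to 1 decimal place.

Social marginal cost = private MC − MEB = 12.7 + 1.4Q.
Set SMC = demand: 12.7 + 1.4Q = 141.4 - 1.2Q → Q* = 49.5000.

Q* = 49.5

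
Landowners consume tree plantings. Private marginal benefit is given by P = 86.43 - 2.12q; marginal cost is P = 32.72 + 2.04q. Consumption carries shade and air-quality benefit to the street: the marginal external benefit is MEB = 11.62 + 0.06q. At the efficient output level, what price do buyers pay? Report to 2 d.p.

Social marginal benefit = demand + MEB = 98.05 - 2.06q.
Set SMB = MC: 98.05 - 2.06q = 32.72 + 2.04q → q* = 15.9341.
Consumer price on the demand curve at q*: 86.43 − 2.12×15.9341 = 52.6497.

P = 52.65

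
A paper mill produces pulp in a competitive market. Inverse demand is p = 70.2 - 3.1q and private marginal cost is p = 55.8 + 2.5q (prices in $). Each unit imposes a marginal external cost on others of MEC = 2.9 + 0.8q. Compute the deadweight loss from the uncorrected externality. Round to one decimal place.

DWL = $1.9

Market equilibrium (private): 55.8 + 2.5q = 70.2 - 3.1q → q_m = 2.5714.
Social marginal cost = private MC + MEC = 58.7 + 3.3q.
Set SMC = demand: 58.7 + 3.3q = 70.2 - 3.1q → q* = 1.7969.
Between q* and q_m the wedge SMC − demand runs linearly from 0 to MEC(q_m), so the loss is a triangle.
DWL = ½ × 0.7745 × 4.9571 = 1.9196.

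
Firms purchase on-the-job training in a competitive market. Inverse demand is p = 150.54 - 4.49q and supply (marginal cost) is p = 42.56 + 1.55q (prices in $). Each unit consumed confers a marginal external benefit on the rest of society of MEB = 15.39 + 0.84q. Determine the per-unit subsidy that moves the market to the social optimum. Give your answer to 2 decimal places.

subsidy = $35.32 per unit

Social marginal benefit = demand + MEB = 165.93 - 3.65q.
Set SMB = MC: 165.93 - 3.65q = 42.56 + 1.55q → q* = 23.7250.
The Pigouvian subsidy equals MEB at q*: 15.39 + 0.84×23.7250 = 35.3190.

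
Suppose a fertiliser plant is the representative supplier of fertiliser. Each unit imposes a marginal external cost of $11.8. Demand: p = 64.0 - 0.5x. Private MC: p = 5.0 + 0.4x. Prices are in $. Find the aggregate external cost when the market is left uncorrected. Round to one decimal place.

$773.6

Market equilibrium (private): 5.0 + 0.4x = 64.0 - 0.5x → x_m = 65.5556.
Total external cost = MEC × x_m = 11.8 × 65.5556 = 773.5561.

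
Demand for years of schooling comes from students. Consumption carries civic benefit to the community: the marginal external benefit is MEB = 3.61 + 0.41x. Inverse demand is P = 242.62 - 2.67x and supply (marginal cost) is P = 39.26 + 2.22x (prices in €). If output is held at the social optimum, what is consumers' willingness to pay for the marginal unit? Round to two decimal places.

P = €119.27

Social marginal benefit = demand + MEB = 246.23 - 2.26x.
Set SMB = MC: 246.23 - 2.26x = 39.26 + 2.22x → x* = 46.1987.
Consumer price on the demand curve at x*: 242.62 − 2.67×46.1987 = 119.2695.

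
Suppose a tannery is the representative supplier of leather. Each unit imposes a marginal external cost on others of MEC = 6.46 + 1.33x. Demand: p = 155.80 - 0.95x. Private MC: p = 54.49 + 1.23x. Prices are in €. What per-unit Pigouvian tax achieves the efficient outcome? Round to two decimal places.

tax = €42.40 per unit

Social marginal cost = private MC + MEC = 60.95 + 2.56x.
Set SMC = demand: 60.95 + 2.56x = 155.80 - 0.95x → x* = 27.0228.
The Pigouvian tax equals MEC at x*: 6.46 + 1.33×27.0228 = 42.4003.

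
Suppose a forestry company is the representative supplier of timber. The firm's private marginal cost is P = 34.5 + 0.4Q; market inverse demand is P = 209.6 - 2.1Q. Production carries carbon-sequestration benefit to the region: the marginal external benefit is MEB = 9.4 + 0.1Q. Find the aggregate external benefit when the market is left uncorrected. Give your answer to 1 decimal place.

Market equilibrium (private): 34.5 + 0.4Q = 209.6 - 2.1Q → Q_m = 70.0400.
Total external benefit = ∫₀^{Q_m} (9.4 + 0.1Q) dQ = 9.4×70.0400 + ½×0.1×70.0400² = 903.6561.

903.7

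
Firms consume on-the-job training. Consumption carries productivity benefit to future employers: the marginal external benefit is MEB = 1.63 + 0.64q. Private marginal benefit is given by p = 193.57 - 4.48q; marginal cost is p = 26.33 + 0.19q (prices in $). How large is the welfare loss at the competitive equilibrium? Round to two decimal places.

DWL = $74.77

Market equilibrium (private): 26.33 + 0.19q = 193.57 - 4.48q → q_m = 35.8116.
Social marginal benefit = demand + MEB = 195.20 - 3.84q.
Set SMB = MC: 195.20 - 3.84q = 26.33 + 0.19q → q* = 41.9032.
Between q* and q_m the wedge SMB − MC runs linearly from 0 to MEB(q_m), so the loss is a triangle.
DWL = ½ × 6.0916 × 24.5494 = 74.7726.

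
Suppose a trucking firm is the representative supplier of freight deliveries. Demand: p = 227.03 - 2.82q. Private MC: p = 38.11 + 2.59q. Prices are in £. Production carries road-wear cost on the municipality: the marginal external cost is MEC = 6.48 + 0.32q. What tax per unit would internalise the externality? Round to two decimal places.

Social marginal cost = private MC + MEC = 44.59 + 2.91q.
Set SMC = demand: 44.59 + 2.91q = 227.03 - 2.82q → q* = 31.8394.
The Pigouvian tax equals MEC at q*: 6.48 + 0.32×31.8394 = 16.6686.

tax = £16.67 per unit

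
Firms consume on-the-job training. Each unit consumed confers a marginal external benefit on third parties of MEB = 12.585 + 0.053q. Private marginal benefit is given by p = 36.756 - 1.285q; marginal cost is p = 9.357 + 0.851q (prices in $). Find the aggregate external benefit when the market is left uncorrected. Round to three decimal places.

Market equilibrium (private): 9.357 + 0.851q = 36.756 - 1.285q → q_m = 12.8272.
Total external benefit = ∫₀^{q_m} (12.585 + 0.053q) dq = 12.585×12.8272 + ½×0.053×12.8272² = 165.7905.

$165.791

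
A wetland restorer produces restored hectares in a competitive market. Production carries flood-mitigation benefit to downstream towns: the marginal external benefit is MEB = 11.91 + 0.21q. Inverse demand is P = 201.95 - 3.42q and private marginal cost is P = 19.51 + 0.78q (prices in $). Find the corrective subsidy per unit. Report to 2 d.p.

subsidy = $22.14 per unit

Social marginal cost = private MC − MEB = 7.60 + 0.57q.
Set SMC = demand: 7.60 + 0.57q = 201.95 - 3.42q → q* = 48.7093.
The Pigouvian subsidy equals MEB at q*: 11.91 + 0.21×48.7093 = 22.1390.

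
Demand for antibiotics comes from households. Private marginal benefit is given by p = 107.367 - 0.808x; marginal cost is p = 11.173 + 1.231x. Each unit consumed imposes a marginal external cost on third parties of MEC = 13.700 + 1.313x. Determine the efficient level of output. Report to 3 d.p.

Social marginal benefit = demand − MEC = 93.667 - 2.121x.
Set SMB = MC: 93.667 - 2.121x = 11.173 + 1.231x → x* = 24.6104.

x* = 24.610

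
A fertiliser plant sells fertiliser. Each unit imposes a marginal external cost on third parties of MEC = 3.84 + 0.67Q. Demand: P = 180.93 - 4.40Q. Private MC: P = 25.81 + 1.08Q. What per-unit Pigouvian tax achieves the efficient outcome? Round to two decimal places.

Social marginal cost = private MC + MEC = 29.65 + 1.75Q.
Set SMC = demand: 29.65 + 1.75Q = 180.93 - 4.40Q → Q* = 24.5984.
The Pigouvian tax equals MEC at Q*: 3.84 + 0.67×24.5984 = 20.3209.

tax = 20.32 per unit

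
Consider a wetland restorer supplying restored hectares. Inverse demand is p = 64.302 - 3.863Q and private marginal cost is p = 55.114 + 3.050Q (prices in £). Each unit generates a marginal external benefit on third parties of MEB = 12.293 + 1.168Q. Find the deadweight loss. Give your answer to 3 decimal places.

DWL = £16.684

Market equilibrium (private): 55.114 + 3.050Q = 64.302 - 3.863Q → Q_m = 1.3291.
Social marginal cost = private MC − MEB = 42.821 + 1.882Q.
Set SMC = demand: 42.821 + 1.882Q = 64.302 - 3.863Q → Q* = 3.7391.
Between Q* and Q_m the wedge demand − SMC runs linearly from 0 to MEB(Q_m), so the loss is a triangle.
DWL = ½ × 2.4100 × 13.8454 = 16.6837.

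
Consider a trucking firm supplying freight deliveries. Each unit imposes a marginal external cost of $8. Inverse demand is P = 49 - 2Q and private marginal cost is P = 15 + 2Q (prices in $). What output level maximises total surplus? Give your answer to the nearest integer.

Q* = 7

Social marginal cost = private MC + MEC = 23 + 2Q.
Set SMC = demand: 23 + 2Q = 49 - 2Q → Q* = 6.5000.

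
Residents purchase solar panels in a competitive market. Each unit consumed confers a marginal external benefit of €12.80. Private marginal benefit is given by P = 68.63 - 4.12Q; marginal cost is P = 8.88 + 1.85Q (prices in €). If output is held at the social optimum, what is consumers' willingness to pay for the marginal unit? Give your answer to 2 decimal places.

Social marginal benefit = demand + MEB = 81.43 - 4.12Q.
Set SMB = MC: 81.43 - 4.12Q = 8.88 + 1.85Q → Q* = 12.1524.
Consumer price on the demand curve at Q*: 68.63 − 4.12×12.1524 = 18.5621.

P = €18.56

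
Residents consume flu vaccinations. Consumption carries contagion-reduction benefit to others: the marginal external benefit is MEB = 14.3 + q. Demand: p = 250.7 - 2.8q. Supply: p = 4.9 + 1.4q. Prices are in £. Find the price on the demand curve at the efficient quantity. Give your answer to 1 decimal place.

Social marginal benefit = demand + MEB = 265.0 - 1.8q.
Set SMB = MC: 265.0 - 1.8q = 4.9 + 1.4q → q* = 81.2813.
Consumer price on the demand curve at q*: 250.7 − 2.8×81.2813 = 23.1124.

P = £23.1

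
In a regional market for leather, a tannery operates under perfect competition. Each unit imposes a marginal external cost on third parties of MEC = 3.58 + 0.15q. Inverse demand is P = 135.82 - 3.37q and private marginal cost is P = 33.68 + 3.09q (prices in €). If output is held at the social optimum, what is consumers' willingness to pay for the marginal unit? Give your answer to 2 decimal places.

Social marginal cost = private MC + MEC = 37.26 + 3.24q.
Set SMC = demand: 37.26 + 3.24q = 135.82 - 3.37q → q* = 14.9107.
Consumer price on the demand curve at q*: 135.82 − 3.37×14.9107 = 85.5709.

P = €85.57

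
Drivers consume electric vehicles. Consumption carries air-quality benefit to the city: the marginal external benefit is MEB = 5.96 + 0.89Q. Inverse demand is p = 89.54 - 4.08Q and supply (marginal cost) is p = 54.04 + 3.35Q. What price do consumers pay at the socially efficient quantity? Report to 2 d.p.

Social marginal benefit = demand + MEB = 95.50 - 3.19Q.
Set SMB = MC: 95.50 - 3.19Q = 54.04 + 3.35Q → Q* = 6.3394.
Consumer price on the demand curve at Q*: 89.54 − 4.08×6.3394 = 63.6752.

P = 63.68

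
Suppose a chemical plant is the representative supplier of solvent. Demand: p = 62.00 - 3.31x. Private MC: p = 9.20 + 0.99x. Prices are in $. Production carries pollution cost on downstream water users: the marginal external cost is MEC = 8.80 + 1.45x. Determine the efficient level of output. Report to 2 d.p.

x* = 7.65

Social marginal cost = private MC + MEC = 18.00 + 2.44x.
Set SMC = demand: 18.00 + 2.44x = 62.00 - 3.31x → x* = 7.6522.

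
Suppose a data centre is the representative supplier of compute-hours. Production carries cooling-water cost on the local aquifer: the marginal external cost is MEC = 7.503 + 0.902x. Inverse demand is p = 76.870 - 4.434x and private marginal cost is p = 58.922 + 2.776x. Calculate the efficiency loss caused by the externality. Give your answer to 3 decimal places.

DWL = 5.857

Market equilibrium (private): 58.922 + 2.776x = 76.870 - 4.434x → x_m = 2.4893.
Social marginal cost = private MC + MEC = 66.425 + 3.678x.
Set SMC = demand: 66.425 + 3.678x = 76.870 - 4.434x → x* = 1.2876.
The welfare-loss triangle has base |x_m − x*| and height MEC(x_m) (the vertical gap between SMC and demand is zero at x* and MEC at x_m).
DWL = ½ × 1.2017 × 9.7484 = 5.8573.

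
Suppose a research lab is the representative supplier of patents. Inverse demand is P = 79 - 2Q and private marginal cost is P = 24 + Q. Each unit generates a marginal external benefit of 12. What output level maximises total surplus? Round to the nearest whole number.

Social marginal cost = private MC − MEB = 12 + Q.
Set SMC = demand: 12 + Q = 79 - 2Q → Q* = 22.3333.

Q* = 22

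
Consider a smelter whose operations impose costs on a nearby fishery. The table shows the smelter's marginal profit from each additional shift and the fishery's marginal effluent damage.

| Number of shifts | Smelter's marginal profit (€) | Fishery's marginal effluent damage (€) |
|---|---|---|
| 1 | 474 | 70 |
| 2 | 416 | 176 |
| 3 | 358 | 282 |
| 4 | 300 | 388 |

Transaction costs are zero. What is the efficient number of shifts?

3

Bargaining reaches the level where marginal profit last exceeds marginal effluent damage.
That holds through level 3 (358 ≥ 282) but not at 4 (300 < 388).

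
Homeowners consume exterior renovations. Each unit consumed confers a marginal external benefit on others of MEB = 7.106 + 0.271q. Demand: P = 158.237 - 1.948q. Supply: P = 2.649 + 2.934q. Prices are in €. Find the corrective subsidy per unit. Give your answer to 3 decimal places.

subsidy = €16.668 per unit

Social marginal benefit = demand + MEB = 165.343 - 1.677q.
Set SMB = MC: 165.343 - 1.677q = 2.649 + 2.934q → q* = 35.2839.
The Pigouvian subsidy equals MEB at q*: 7.106 + 0.271×35.2839 = 16.6679.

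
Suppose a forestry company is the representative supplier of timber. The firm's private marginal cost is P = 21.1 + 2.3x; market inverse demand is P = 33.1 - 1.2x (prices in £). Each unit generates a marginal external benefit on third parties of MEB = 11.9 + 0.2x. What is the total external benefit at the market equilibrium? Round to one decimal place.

Market equilibrium (private): 21.1 + 2.3x = 33.1 - 1.2x → x_m = 3.4286.
Total external benefit = ∫₀^{x_m} (11.9 + 0.2x) dx = 11.9×3.4286 + ½×0.2×3.4286² = 41.9759.

£42.0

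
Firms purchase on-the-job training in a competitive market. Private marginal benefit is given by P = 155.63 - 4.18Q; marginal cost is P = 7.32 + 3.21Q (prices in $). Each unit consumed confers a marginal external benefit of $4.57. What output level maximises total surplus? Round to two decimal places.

Social marginal benefit = demand + MEB = 160.20 - 4.18Q.
Set SMB = MC: 160.20 - 4.18Q = 7.32 + 3.21Q → Q* = 20.6874.

Q* = 20.69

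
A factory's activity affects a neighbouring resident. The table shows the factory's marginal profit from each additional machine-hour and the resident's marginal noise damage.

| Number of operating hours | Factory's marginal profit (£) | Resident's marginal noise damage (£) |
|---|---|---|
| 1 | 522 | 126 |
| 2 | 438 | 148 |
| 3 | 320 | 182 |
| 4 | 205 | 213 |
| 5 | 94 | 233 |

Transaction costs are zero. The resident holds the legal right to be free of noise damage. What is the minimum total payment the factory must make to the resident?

£456

Efficient level: marginal profit ≥ marginal noise damage through level 3, so k* = 3.
With the resident holding the right, the factory must at least compensate total damage at k*: 126 + 148 + 182 = 456.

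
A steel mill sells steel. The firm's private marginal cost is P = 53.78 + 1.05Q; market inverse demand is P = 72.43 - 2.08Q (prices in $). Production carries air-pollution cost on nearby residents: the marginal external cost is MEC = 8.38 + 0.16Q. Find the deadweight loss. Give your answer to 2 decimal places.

Market equilibrium (private): 53.78 + 1.05Q = 72.43 - 2.08Q → Q_m = 5.9585.
Social marginal cost = private MC + MEC = 62.16 + 1.21Q.
Set SMC = demand: 62.16 + 1.21Q = 72.43 - 2.08Q → Q* = 3.1216.
Height of the DWL triangle at Q_m is SMC(Q_m) − demand(Q_m) = MEC(Q_m) = 9.3334.
DWL = ½ × 2.8369 × 9.3334 = 13.2390.

DWL = $13.24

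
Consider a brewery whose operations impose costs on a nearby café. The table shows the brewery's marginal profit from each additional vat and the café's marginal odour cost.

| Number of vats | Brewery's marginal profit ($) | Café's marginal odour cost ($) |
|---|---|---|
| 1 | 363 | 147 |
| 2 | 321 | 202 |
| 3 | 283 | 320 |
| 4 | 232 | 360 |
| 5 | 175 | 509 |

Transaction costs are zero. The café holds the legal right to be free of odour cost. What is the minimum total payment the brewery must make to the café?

Efficient level: marginal profit ≥ marginal odour cost through level 2, so k* = 2.
With the café holding the right, the brewery must at least compensate total damage at k*: 147 + 202 = 349.

$349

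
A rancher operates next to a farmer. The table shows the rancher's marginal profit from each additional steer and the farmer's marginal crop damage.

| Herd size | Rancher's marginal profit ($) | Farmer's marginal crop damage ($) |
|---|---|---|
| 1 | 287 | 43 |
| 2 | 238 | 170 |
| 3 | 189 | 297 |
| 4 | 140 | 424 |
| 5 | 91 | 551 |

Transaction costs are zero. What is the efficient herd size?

2

Bargaining reaches the level where marginal profit last exceeds marginal crop damage.
That holds through level 2 (238 ≥ 170) but not at 3 (189 < 297).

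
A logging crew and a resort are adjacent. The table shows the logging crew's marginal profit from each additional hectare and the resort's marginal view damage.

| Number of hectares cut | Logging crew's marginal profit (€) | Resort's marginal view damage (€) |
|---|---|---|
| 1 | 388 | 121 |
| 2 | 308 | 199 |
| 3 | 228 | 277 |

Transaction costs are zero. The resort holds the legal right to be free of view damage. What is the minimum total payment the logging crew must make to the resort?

€320

Efficient level: marginal profit ≥ marginal view damage through level 2, so k* = 2.
With the resort holding the right, the logging crew must at least compensate total damage at k*: 121 + 199 = 320.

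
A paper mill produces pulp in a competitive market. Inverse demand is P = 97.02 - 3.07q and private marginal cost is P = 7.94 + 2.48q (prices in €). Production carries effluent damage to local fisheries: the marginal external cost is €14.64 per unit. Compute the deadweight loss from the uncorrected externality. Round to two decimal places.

Market equilibrium (private): 7.94 + 2.48q = 97.02 - 3.07q → q_m = 16.0505.
Social marginal cost = private MC + MEC = 22.58 + 2.48q.
Set SMC = demand: 22.58 + 2.48q = 97.02 - 3.07q → q* = 13.4126.
The welfare-loss triangle has base |q_m − q*| and height MEC(q_m) (the vertical gap between SMC and demand is zero at q* and MEC at q_m).
DWL = ½ × 2.6379 × 14.6400 = 19.3094.

DWL = €19.31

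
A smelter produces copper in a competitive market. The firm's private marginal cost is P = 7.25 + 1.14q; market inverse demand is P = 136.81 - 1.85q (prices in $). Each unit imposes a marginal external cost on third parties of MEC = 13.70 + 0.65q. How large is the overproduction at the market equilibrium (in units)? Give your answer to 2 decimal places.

Market equilibrium (private): 7.25 + 1.14q = 136.81 - 1.85q → q_m = 43.3311.
Social marginal cost = private MC + MEC = 20.95 + 1.79q.
Set SMC = demand: 20.95 + 1.79q = 136.81 - 1.85q → q* = 31.8297.
Gap = |43.3311 − 31.8297| = 11.5014.

11.50 units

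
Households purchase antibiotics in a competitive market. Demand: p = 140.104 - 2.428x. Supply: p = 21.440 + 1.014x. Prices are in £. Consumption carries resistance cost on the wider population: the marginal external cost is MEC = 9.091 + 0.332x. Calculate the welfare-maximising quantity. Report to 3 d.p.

Social marginal benefit = demand − MEC = 131.013 - 2.760x.
Set SMB = MC: 131.013 - 2.760x = 21.440 + 1.014x → x* = 29.0337.

x* = 29.034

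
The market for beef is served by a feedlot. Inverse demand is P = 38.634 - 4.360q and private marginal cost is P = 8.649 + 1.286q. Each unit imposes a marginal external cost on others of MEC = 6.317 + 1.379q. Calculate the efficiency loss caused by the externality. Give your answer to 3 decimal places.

DWL = 13.243

Market equilibrium (private): 8.649 + 1.286q = 38.634 - 4.360q → q_m = 5.3108.
Social marginal cost = private MC + MEC = 14.966 + 2.665q.
Set SMC = demand: 14.966 + 2.665q = 38.634 - 4.360q → q* = 3.3691.
The welfare-loss triangle has base |q_m − q*| and height MEC(q_m) (the vertical gap between SMC and demand is zero at q* and MEC at q_m).
DWL = ½ × 1.9417 × 13.6406 = 13.2430.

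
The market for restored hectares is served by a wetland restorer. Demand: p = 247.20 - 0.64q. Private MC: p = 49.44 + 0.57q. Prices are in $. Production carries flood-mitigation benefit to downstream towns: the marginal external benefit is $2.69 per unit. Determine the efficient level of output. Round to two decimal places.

q* = 165.66

Social marginal cost = private MC − MEB = 46.75 + 0.57q.
Set SMC = demand: 46.75 + 0.57q = 247.20 - 0.64q → q* = 165.6612.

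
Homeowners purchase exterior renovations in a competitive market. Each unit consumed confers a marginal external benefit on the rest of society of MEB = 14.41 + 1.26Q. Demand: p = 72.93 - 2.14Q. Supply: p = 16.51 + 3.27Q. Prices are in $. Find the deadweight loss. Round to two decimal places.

DWL = $91.45

Market equilibrium (private): 16.51 + 3.27Q = 72.93 - 2.14Q → Q_m = 10.4288.
Social marginal benefit = demand + MEB = 87.34 - 0.88Q.
Set SMB = MC: 87.34 - 0.88Q = 16.51 + 3.27Q → Q* = 17.0675.
Between Q* and Q_m the wedge SMB − MC runs linearly from 0 to MEB(Q_m), so the loss is a triangle.
DWL = ½ × 6.6387 × 27.5503 = 91.4491.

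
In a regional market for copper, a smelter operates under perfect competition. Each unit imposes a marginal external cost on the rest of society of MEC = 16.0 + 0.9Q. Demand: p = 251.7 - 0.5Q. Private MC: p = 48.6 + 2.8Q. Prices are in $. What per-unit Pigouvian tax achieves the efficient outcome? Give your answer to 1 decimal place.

Social marginal cost = private MC + MEC = 64.6 + 3.7Q.
Set SMC = demand: 64.6 + 3.7Q = 251.7 - 0.5Q → Q* = 44.5476.
The Pigouvian tax equals MEC at Q*: 16.0 + 0.9×44.5476 = 56.0928.

tax = $56.1 per unit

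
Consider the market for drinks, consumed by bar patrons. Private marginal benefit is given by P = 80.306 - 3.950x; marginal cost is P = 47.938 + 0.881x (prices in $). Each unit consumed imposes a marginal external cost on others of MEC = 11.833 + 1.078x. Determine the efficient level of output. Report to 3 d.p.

x* = 3.475

Social marginal benefit = demand − MEC = 68.473 - 5.028x.
Set SMB = MC: 68.473 - 5.028x = 47.938 + 0.881x → x* = 3.4752.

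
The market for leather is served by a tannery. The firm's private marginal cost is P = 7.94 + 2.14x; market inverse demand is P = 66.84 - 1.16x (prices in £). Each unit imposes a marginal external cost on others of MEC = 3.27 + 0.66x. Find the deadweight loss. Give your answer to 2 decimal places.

Market equilibrium (private): 7.94 + 2.14x = 66.84 - 1.16x → x_m = 17.8485.
Social marginal cost = private MC + MEC = 11.21 + 2.80x.
Set SMC = demand: 11.21 + 2.80x = 66.84 - 1.16x → x* = 14.0480.
Between x* and x_m the wedge SMC − demand runs linearly from 0 to MEC(x_m), so the loss is a triangle.
DWL = ½ × 3.8005 × 15.0500 = 28.5988.

DWL = £28.60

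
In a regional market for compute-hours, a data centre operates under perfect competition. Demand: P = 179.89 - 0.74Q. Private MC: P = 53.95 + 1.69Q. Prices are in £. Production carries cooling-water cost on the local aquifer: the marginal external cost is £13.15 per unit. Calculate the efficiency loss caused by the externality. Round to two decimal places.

Market equilibrium (private): 53.95 + 1.69Q = 179.89 - 0.74Q → Q_m = 51.8272.
Social marginal cost = private MC + MEC = 67.10 + 1.69Q.
Set SMC = demand: 67.10 + 1.69Q = 179.89 - 0.74Q → Q* = 46.4156.
Height of the DWL triangle at Q_m is SMC(Q_m) − demand(Q_m) = MEC(Q_m) = 13.1500.
DWL = ½ × 5.4116 × 13.1500 = 35.5813.

DWL = £35.58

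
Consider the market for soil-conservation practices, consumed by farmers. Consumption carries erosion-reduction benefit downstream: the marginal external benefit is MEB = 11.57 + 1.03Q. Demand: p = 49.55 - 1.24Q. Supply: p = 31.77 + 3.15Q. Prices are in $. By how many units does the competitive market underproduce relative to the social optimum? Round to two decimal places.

4.69 units

Market equilibrium (private): 31.77 + 3.15Q = 49.55 - 1.24Q → Q_m = 4.0501.
Social marginal benefit = demand + MEB = 61.12 - 0.21Q.
Set SMB = MC: 61.12 - 0.21Q = 31.77 + 3.15Q → Q* = 8.7351.
Gap = |4.0501 − 8.7351| = 4.6850.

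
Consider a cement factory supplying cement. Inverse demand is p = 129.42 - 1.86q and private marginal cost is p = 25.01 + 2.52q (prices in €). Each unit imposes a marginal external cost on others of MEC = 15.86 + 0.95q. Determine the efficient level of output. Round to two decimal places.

Social marginal cost = private MC + MEC = 40.87 + 3.47q.
Set SMC = demand: 40.87 + 3.47q = 129.42 - 1.86q → q* = 16.6135.

q* = 16.61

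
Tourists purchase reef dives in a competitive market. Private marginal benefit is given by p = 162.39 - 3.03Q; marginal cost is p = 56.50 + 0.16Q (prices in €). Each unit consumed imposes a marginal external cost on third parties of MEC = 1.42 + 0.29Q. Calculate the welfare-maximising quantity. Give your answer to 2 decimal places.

Social marginal benefit = demand − MEC = 160.97 - 3.32Q.
Set SMB = MC: 160.97 - 3.32Q = 56.50 + 0.16Q → Q* = 30.0201.

Q* = 30.02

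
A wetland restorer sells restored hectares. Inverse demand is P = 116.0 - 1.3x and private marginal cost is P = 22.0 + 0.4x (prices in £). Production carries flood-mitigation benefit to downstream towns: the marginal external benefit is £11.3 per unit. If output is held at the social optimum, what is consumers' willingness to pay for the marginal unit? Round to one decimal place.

P = £35.5

Social marginal cost = private MC − MEB = 10.7 + 0.4x.
Set SMC = demand: 10.7 + 0.4x = 116.0 - 1.3x → x* = 61.9412.
Consumer price on the demand curve at x*: 116.0 − 1.3×61.9412 = 35.4764.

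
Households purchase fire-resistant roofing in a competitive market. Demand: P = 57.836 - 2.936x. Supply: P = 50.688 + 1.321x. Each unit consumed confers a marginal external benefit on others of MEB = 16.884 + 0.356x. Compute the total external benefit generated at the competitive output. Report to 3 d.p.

Market equilibrium (private): 50.688 + 1.321x = 57.836 - 2.936x → x_m = 1.6791.
Total external benefit = ∫₀^{x_m} (16.884 + 0.356x) dx = 16.884×1.6791 + ½×0.356×1.6791² = 28.8518.

28.852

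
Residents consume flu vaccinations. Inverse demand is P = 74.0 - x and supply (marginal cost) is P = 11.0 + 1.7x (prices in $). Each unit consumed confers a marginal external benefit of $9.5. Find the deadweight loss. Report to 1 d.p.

DWL = $16.7

Market equilibrium (private): 11.0 + 1.7x = 74.0 - x → x_m = 23.3333.
Social marginal benefit = demand + MEB = 83.5 - x.
Set SMB = MC: 83.5 - x = 11.0 + 1.7x → x* = 26.8519.
Between x* and x_m the wedge SMB − MC runs linearly from 0 to MEB(x_m), so the loss is a triangle.
DWL = ½ × 3.5186 × 9.5000 = 16.7134.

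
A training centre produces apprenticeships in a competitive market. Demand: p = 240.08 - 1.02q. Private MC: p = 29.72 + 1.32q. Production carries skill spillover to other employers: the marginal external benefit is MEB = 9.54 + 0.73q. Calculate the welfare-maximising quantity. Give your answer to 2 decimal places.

Social marginal cost = private MC − MEB = 20.18 + 0.59q.
Set SMC = demand: 20.18 + 0.59q = 240.08 - 1.02q → q* = 136.5839.

q* = 136.58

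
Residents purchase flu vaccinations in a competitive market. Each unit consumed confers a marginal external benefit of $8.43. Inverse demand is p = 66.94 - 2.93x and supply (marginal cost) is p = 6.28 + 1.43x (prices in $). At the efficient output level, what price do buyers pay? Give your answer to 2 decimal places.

Social marginal benefit = demand + MEB = 75.37 - 2.93x.
Set SMB = MC: 75.37 - 2.93x = 6.28 + 1.43x → x* = 15.8463.
Consumer price on the demand curve at x*: 66.94 − 2.93×15.8463 = 20.5103.

P = $20.51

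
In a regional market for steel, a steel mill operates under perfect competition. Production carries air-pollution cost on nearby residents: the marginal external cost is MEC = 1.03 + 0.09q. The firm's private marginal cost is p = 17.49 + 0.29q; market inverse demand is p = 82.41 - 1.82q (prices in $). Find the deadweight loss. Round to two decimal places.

DWL = $3.28

Market equilibrium (private): 17.49 + 0.29q = 82.41 - 1.82q → q_m = 30.7678.
Social marginal cost = private MC + MEC = 18.52 + 0.38q.
Set SMC = demand: 18.52 + 0.38q = 82.41 - 1.82q → q* = 29.0409.
Between q* and q_m the wedge SMC − demand runs linearly from 0 to MEC(q_m), so the loss is a triangle.
DWL = ½ × 1.7269 × 3.7991 = 3.2803.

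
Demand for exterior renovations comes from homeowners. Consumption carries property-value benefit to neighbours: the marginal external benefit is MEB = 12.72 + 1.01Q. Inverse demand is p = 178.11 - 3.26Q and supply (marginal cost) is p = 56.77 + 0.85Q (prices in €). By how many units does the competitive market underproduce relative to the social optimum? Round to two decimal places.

Market equilibrium (private): 56.77 + 0.85Q = 178.11 - 3.26Q → Q_m = 29.5231.
Social marginal benefit = demand + MEB = 190.83 - 2.25Q.
Set SMB = MC: 190.83 - 2.25Q = 56.77 + 0.85Q → Q* = 43.2452.
Gap = |29.5231 − 43.2452| = 13.7221.

13.72 units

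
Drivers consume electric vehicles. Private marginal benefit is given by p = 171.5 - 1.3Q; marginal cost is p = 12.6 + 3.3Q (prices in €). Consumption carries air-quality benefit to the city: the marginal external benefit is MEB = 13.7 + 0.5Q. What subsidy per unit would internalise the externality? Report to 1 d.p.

Social marginal benefit = demand + MEB = 185.2 - 0.8Q.
Set SMB = MC: 185.2 - 0.8Q = 12.6 + 3.3Q → Q* = 42.0976.
The Pigouvian subsidy equals MEB at Q*: 13.7 + 0.5×42.0976 = 34.7488.

subsidy = €34.7 per unit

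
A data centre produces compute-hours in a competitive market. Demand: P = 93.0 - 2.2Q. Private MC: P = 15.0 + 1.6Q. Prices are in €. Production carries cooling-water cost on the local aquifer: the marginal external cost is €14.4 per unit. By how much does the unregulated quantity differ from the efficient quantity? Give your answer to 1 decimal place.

Market equilibrium (private): 15.0 + 1.6Q = 93.0 - 2.2Q → Q_m = 20.5263.
Social marginal cost = private MC + MEC = 29.4 + 1.6Q.
Set SMC = demand: 29.4 + 1.6Q = 93.0 - 2.2Q → Q* = 16.7368.
Gap = |20.5263 − 16.7368| = 3.7895.

3.8 units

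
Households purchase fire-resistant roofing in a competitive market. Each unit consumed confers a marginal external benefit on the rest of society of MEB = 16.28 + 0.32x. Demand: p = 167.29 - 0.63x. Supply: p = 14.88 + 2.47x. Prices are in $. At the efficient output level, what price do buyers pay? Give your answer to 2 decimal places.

Social marginal benefit = demand + MEB = 183.57 - 0.31x.
Set SMB = MC: 183.57 - 0.31x = 14.88 + 2.47x → x* = 60.6799.
Consumer price on the demand curve at x*: 167.29 − 0.63×60.6799 = 129.0617.

P = $129.06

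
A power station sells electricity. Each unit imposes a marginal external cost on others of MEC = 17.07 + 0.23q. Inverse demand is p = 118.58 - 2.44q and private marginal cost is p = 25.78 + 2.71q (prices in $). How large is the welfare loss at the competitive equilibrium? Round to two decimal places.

Market equilibrium (private): 25.78 + 2.71q = 118.58 - 2.44q → q_m = 18.0194.
Social marginal cost = private MC + MEC = 42.85 + 2.94q.
Set SMC = demand: 42.85 + 2.94q = 118.58 - 2.44q → q* = 14.0762.
Between q* and q_m the wedge SMC − demand runs linearly from 0 to MEC(q_m), so the loss is a triangle.
DWL = ½ × 3.9432 × 21.2145 = 41.8265.

DWL = $41.83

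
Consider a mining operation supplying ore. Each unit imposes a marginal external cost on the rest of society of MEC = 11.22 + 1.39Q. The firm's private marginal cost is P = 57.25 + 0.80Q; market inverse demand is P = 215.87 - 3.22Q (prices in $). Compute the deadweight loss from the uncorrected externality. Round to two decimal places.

Market equilibrium (private): 57.25 + 0.80Q = 215.87 - 3.22Q → Q_m = 39.4577.
Social marginal cost = private MC + MEC = 68.47 + 2.19Q.
Set SMC = demand: 68.47 + 2.19Q = 215.87 - 3.22Q → Q* = 27.2458.
The welfare-loss triangle has base |Q_m − Q*| and height MEC(Q_m) (the vertical gap between SMC and demand is zero at Q* and MEC at Q_m).
DWL = ½ × 12.2119 × 66.0662 = 403.3969.

DWL = $403.40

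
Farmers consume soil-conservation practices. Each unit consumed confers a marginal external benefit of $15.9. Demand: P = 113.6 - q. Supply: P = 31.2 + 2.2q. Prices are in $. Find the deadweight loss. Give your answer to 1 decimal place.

Market equilibrium (private): 31.2 + 2.2q = 113.6 - q → q_m = 25.7500.
Social marginal benefit = demand + MEB = 129.5 - q.
Set SMB = MC: 129.5 - q = 31.2 + 2.2q → q* = 30.7188.
The welfare-loss triangle has base |q_m − q*| and height MEB(q_m) (the vertical gap between SMB and MC is zero at q* and MEB at q_m).
DWL = ½ × 4.9688 × 15.9000 = 39.5020.

DWL = $39.5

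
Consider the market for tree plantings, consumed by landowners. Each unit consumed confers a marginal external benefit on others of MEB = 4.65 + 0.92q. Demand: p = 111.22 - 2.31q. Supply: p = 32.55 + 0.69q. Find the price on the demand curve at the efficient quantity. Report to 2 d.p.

Social marginal benefit = demand + MEB = 115.87 - 1.39q.
Set SMB = MC: 115.87 - 1.39q = 32.55 + 0.69q → q* = 40.0577.
Consumer price on the demand curve at q*: 111.22 − 2.31×40.0577 = 18.6867.

P = 18.69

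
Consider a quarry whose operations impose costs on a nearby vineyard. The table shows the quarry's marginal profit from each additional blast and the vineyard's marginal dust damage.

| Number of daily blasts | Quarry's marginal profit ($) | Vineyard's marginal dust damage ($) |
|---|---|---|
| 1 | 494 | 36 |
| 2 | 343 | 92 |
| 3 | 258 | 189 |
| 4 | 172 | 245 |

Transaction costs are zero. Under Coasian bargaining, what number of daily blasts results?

3

Bargaining reaches the level where marginal profit last exceeds marginal dust damage.
That holds through level 3 (258 ≥ 189) but not at 4 (172 < 245).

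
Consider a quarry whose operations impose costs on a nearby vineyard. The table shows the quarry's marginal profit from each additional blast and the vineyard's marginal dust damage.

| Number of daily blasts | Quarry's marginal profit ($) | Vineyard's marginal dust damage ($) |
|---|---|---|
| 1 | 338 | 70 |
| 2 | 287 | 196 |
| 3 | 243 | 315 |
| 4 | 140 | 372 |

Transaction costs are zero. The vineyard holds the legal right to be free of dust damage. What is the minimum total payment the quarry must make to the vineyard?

Efficient level: marginal profit ≥ marginal dust damage through level 2, so k* = 2.
With the vineyard holding the right, the quarry must at least compensate total damage at k*: 70 + 196 = 266.

$266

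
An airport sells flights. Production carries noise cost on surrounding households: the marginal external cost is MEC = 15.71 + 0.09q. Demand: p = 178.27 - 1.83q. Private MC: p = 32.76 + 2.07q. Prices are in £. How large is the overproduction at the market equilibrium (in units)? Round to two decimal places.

4.78 units

Market equilibrium (private): 32.76 + 2.07q = 178.27 - 1.83q → q_m = 37.3103.
Social marginal cost = private MC + MEC = 48.47 + 2.16q.
Set SMC = demand: 48.47 + 2.16q = 178.27 - 1.83q → q* = 32.5313.
Gap = |37.3103 − 32.5313| = 4.7790.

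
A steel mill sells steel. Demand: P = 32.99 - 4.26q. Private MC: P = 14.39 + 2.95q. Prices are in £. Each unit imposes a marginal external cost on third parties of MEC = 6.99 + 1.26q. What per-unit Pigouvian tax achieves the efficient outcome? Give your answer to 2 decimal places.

Social marginal cost = private MC + MEC = 21.38 + 4.21q.
Set SMC = demand: 21.38 + 4.21q = 32.99 - 4.26q → q* = 1.3707.
The Pigouvian tax equals MEC at q*: 6.99 + 1.26×1.3707 = 8.7171.

tax = £8.72 per unit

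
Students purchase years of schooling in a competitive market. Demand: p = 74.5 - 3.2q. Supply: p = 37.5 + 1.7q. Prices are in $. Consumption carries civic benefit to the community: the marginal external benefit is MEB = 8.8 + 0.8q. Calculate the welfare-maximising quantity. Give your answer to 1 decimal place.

q* = 11.2

Social marginal benefit = demand + MEB = 83.3 - 2.4q.
Set SMB = MC: 83.3 - 2.4q = 37.5 + 1.7q → q* = 11.1707.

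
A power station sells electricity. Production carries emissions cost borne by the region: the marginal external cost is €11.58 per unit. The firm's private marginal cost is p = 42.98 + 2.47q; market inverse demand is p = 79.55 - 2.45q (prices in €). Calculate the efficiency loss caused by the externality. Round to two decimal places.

Market equilibrium (private): 42.98 + 2.47q = 79.55 - 2.45q → q_m = 7.4329.
Social marginal cost = private MC + MEC = 54.56 + 2.47q.
Set SMC = demand: 54.56 + 2.47q = 79.55 - 2.45q → q* = 5.0793.
The welfare-loss triangle has base |q_m − q*| and height MEC(q_m) (the vertical gap between SMC and demand is zero at q* and MEC at q_m).
DWL = ½ × 2.3536 × 11.5800 = 13.6273.

DWL = €13.63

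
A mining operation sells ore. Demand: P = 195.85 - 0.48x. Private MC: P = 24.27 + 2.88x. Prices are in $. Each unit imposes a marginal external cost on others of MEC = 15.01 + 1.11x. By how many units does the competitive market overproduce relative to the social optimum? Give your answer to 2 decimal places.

16.04 units

Market equilibrium (private): 24.27 + 2.88x = 195.85 - 0.48x → x_m = 51.0655.
Social marginal cost = private MC + MEC = 39.28 + 3.99x.
Set SMC = demand: 39.28 + 3.99x = 195.85 - 0.48x → x* = 35.0268.
Gap = |51.0655 − 35.0268| = 16.0387.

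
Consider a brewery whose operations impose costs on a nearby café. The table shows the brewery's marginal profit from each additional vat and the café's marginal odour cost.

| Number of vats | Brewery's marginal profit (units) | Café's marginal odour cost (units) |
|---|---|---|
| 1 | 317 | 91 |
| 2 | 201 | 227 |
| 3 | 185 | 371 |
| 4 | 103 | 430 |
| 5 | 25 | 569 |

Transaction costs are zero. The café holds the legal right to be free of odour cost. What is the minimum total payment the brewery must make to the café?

91

Efficient level: marginal profit ≥ marginal odour cost through level 1, so k* = 1.
With the café holding the right, the brewery must at least compensate total damage at k*: 91 = 91.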